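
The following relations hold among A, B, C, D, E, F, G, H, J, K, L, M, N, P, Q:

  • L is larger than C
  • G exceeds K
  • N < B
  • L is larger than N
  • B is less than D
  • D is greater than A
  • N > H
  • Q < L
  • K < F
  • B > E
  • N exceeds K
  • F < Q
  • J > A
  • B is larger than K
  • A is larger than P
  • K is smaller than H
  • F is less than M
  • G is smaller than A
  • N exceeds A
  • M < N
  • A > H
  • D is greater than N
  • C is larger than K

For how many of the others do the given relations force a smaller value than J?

5

Directly below J: A.
One step further: P, H, G (4 so far).
One step further: K (5 so far).
Nothing else is reachable below J; 5 in all.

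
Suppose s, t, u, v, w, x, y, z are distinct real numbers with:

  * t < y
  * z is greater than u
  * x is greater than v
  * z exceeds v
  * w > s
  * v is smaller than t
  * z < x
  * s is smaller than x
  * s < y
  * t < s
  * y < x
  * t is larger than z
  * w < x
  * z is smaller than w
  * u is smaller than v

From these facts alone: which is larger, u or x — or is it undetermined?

x

The relevant relations are u < v; v < t; t < s; s < y; y < x.
Chaining these gives u < v < t < s < y < x.
So x is larger.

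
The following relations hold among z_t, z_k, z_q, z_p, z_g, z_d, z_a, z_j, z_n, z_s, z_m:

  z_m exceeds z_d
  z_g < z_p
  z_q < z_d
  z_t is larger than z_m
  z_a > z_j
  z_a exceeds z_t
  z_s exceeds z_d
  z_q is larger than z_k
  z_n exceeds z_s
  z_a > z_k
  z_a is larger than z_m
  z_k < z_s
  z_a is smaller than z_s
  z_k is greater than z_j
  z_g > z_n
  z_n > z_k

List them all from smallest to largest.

Each adjacent pair is fixed by a given relation: z_j < z_k; z_k < z_q; z_q < z_d; z_d < z_m; z_m < z_t; z_t < z_a; z_a < z_s; z_s < z_n; z_n < z_g; z_g < z_p. Chaining them end to end gives the full order.

z_j < z_k < z_q < z_d < z_m < z_t < z_a < z_s < z_n < z_g < z_p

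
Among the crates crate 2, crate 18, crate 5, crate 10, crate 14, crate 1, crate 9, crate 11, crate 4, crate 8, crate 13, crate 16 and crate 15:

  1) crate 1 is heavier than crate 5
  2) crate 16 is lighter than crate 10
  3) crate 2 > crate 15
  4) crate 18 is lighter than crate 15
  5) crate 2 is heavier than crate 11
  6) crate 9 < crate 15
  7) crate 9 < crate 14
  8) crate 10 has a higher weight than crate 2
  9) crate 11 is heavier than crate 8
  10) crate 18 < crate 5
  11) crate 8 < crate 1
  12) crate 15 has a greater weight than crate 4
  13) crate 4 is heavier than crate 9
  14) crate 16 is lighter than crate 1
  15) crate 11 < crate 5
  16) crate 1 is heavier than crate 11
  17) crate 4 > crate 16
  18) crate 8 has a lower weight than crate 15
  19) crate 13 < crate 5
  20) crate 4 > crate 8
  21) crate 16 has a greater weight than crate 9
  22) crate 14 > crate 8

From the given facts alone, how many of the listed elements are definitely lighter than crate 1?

7

The elements the relations force below crate 1 are crate 9, crate 16, crate 8, crate 11, crate 13, crate 18, crate 5 — no chain reaches any other.
That is 7.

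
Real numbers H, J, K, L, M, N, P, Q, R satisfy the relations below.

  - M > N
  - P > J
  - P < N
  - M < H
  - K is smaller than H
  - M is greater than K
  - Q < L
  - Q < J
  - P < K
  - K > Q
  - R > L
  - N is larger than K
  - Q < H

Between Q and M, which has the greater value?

M

Following the relations from Q: Q < J < P < K < N < M.
So Q < M; M is the larger of the two.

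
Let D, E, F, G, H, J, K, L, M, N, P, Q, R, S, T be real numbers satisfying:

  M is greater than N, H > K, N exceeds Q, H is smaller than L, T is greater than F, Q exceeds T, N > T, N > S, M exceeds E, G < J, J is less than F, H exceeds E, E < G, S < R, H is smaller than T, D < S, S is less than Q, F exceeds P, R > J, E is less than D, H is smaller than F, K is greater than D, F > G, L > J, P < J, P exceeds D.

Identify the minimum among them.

E

G is not least since E < G; D is not least since E < D; P is not least since D < P; S is not least since D < S; K is not least since D < K; H is not least since K < H; J is not least since P < J; L is not least since H < L; F is not least since G < F; R is not least since J < R; T is not least since F < T; Q is not least since S < Q; N is not least since Q < N; M is not least since E < M.
Only E has nothing below it, so E is the minimum.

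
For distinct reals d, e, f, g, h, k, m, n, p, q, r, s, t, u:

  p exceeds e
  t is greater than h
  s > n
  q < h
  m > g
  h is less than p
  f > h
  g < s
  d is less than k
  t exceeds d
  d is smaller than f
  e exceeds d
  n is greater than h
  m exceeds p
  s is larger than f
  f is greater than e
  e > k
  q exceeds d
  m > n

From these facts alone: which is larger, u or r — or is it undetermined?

undetermined

Following every chain through u: nothing is chained to u.
r is not reached, and no chain runs the other way from r to u.
So the given relations leave the order of u and r undetermined.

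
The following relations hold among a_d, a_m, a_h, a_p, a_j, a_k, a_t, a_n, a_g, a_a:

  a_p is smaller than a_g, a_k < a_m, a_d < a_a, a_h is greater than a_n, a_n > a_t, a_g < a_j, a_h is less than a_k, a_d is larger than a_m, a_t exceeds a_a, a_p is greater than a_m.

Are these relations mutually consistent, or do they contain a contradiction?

inconsistent

We have a_m < a_d stated directly, yet also a_d < a_a < a_t < a_n < a_h < a_k < a_m by chaining the others — so a_d < a_m. Contradiction.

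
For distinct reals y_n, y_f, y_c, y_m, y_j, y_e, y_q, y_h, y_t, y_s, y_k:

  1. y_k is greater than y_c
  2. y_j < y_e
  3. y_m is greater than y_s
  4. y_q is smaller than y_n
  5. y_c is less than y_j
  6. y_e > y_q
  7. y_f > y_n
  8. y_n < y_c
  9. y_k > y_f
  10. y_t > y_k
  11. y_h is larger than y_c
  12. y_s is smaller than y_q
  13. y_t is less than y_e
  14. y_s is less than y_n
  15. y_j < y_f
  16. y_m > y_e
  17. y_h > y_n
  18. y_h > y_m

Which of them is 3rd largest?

Chaining the given pairs: y_s < y_q < y_n < y_c < y_j < y_f < y_k < y_t < y_e < y_m < y_h.
Counting 3 from the largest end gives y_e.

y_e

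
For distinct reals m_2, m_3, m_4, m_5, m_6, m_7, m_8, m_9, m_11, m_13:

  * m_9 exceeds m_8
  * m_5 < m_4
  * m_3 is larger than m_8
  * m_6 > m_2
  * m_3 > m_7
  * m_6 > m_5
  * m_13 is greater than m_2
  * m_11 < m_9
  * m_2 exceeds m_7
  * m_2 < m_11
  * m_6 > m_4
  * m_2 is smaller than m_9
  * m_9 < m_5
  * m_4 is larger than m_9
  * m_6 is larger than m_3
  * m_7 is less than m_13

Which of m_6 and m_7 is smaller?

m_7

Link the given pairs in sequence: m_7 < m_2; m_2 < m_11; m_11 < m_9; m_9 < m_5; m_5 < m_6.
Together: m_7 < m_2 < m_11 < m_9 < m_5 < m_6.
So m_7 < m_6; m_7 is the smaller of the two.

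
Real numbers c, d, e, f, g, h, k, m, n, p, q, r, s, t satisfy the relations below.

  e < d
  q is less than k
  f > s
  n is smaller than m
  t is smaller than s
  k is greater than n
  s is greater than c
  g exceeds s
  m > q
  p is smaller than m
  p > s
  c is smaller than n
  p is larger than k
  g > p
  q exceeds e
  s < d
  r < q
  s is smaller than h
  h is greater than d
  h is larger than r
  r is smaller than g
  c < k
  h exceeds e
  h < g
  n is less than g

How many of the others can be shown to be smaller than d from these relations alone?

From d the given relations immediately reach e, s.
From those, t, c — 4 in total.
No other element is forced below d by the given relations, so the count is 4.

4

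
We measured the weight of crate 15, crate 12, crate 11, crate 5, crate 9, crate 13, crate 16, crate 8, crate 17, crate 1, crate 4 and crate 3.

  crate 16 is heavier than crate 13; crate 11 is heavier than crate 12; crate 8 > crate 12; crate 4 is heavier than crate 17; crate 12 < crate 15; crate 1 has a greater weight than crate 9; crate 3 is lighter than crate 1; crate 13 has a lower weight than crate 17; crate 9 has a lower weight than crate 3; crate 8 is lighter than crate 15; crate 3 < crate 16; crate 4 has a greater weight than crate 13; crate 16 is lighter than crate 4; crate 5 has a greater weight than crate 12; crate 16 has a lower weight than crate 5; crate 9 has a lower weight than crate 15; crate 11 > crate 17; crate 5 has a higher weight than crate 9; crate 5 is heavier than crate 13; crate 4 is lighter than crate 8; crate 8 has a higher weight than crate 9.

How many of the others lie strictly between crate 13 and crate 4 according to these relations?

2

Chaining upward from crate 13 reaches: crate 17, crate 16, crate 11, crate 5, crate 8, crate 15.
Chaining downward from crate 4 reaches: crate 9, crate 3, crate 17, crate 16.
Strictly between crate 13 and crate 4 are those in both lists: crate 17, crate 16 — 2 elements.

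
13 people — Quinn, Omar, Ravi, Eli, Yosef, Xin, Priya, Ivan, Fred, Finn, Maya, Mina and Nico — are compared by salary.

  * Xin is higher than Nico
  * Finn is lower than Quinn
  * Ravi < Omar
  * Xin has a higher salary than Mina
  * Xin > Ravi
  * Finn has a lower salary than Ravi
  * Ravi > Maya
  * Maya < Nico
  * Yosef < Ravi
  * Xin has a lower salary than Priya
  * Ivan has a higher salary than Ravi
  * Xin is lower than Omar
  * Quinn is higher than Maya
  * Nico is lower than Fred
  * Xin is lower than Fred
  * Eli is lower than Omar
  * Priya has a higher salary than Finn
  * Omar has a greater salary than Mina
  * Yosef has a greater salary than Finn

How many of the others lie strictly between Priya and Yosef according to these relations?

The relations place Yosef below Priya. An element lies strictly between them when it is forced above Yosef and also forced below Priya.
Above Yosef: {Ravi, Ivan, Xin, Omar, Fred}. Below Priya: {Finn, Maya, Nico, Ravi, Mina, Xin}.
Intersection: {Ravi, Xin} — 2.

2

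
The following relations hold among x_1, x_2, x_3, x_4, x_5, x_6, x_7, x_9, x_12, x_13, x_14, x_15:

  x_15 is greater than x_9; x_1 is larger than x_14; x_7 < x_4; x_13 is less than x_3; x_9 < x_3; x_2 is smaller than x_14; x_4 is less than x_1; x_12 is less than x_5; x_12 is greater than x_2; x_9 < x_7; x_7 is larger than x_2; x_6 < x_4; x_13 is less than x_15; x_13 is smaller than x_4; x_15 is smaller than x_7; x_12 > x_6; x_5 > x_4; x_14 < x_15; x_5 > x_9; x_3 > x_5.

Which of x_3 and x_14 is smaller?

Link the given pairs in sequence: x_14 < x_15; x_15 < x_7; x_7 < x_4; x_4 < x_5; x_5 < x_3.
Chaining these gives x_14 < x_15 < x_7 < x_4 < x_5 < x_3.
So x_14 < x_3; x_14 is the smaller of the two.

x_14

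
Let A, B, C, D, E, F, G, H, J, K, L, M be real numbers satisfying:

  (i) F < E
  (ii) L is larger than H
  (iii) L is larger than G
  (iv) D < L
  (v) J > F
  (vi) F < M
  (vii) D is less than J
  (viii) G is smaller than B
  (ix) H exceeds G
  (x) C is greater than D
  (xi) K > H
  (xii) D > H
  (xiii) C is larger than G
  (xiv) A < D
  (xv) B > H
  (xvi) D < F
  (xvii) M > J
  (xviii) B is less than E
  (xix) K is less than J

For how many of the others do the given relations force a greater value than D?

From D the given relations immediately reach L, F, C, J.
From those, M, E — 6 in total.
No other element is forced above D by the given relations, so the count is 6.

6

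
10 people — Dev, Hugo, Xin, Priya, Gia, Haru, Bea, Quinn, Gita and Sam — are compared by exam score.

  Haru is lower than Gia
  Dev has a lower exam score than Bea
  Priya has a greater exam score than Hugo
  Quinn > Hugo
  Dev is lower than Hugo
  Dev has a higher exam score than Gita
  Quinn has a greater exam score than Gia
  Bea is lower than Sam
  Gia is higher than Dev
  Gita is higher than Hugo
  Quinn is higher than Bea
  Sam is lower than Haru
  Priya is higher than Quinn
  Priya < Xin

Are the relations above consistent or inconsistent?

inconsistent

We have Dev < Hugo stated directly, yet also Hugo < Gita < Dev by chaining the others — so Hugo < Dev. Contradiction.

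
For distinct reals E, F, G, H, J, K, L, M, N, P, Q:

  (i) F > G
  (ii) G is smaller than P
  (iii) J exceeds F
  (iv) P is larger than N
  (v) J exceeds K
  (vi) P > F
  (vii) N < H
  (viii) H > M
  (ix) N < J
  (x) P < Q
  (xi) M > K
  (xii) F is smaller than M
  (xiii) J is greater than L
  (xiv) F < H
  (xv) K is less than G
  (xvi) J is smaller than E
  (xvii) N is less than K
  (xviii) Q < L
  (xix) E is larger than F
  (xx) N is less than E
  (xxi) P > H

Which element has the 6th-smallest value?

Chaining the given pairs: N < K < G < F < M < H < P < Q < L < J < E.
Counting 6 from the smallest end gives H.

H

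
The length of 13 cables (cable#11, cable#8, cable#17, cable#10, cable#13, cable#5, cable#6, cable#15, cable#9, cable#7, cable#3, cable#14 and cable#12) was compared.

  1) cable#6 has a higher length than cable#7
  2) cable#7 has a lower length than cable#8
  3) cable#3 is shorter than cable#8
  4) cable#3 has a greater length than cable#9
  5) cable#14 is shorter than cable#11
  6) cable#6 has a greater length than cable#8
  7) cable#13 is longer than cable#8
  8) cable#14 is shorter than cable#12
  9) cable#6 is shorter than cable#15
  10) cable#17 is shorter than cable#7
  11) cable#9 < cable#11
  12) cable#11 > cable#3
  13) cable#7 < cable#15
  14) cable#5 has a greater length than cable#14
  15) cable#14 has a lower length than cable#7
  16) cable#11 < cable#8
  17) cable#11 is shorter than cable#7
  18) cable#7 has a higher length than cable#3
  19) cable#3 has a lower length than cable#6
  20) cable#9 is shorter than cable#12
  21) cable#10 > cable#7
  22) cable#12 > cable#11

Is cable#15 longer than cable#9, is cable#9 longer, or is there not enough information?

cable#15

Link the given pairs in sequence: cable#9 < cable#3; cable#3 < cable#11; cable#11 < cable#8; cable#8 < cable#6; cable#6 < cable#15.
Chaining these gives cable#9 < cable#3 < cable#11 < cable#8 < cable#6 < cable#15.
So cable#15 is longer.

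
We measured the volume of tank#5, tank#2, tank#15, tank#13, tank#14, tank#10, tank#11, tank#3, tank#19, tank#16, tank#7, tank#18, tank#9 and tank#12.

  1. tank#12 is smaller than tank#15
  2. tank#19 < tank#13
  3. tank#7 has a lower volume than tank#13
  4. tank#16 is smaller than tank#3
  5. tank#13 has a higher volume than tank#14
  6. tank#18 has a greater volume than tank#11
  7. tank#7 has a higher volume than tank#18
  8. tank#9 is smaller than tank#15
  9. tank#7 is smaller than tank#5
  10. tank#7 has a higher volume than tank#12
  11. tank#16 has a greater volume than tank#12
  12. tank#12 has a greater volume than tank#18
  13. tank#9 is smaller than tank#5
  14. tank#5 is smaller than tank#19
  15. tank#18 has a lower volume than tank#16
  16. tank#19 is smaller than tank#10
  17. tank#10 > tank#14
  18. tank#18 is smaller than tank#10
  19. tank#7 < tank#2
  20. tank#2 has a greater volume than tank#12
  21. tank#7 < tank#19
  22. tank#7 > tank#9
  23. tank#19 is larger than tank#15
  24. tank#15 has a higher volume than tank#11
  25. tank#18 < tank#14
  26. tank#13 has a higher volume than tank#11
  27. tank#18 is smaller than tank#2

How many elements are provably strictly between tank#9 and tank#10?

4

Chaining upward from tank#9 reaches: tank#7, tank#5, tank#15, tank#19, tank#2, tank#13.
Chaining downward from tank#10 reaches: tank#11, tank#18, tank#12, tank#7, tank#5, tank#14, tank#15, tank#19.
Strictly between tank#9 and tank#10 are those in both lists: tank#7, tank#5, tank#15, tank#19 — 4 elements.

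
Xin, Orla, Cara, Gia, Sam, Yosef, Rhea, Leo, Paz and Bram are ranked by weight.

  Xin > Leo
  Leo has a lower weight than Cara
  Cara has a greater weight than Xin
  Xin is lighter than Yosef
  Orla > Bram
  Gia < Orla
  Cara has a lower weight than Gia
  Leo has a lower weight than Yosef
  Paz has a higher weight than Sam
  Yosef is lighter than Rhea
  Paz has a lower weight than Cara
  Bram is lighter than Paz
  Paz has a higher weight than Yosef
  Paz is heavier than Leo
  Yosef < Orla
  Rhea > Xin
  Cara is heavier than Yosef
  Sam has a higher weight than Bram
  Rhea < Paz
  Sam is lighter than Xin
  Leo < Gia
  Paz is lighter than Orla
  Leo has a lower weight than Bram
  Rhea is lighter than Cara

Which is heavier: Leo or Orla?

Leo < Bram < Sam < Xin < Yosef < Rhea < Paz < Cara < Gia < Orla, by transitivity through Bram, Sam, Xin, Yosef, Rhea, Paz, Cara, Gia.
So Leo < Orla; Orla is the heavier of the two.

Orla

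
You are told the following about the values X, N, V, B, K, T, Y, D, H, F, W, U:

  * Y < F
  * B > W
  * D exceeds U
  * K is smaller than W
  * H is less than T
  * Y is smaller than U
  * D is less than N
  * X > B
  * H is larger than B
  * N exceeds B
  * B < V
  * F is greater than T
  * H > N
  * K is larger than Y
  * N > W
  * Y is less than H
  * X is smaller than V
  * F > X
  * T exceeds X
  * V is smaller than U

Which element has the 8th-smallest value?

Chaining the given pairs: Y < K < W < B < X < V < U < D < N < H < T < F.
The 8th smallest is D.

D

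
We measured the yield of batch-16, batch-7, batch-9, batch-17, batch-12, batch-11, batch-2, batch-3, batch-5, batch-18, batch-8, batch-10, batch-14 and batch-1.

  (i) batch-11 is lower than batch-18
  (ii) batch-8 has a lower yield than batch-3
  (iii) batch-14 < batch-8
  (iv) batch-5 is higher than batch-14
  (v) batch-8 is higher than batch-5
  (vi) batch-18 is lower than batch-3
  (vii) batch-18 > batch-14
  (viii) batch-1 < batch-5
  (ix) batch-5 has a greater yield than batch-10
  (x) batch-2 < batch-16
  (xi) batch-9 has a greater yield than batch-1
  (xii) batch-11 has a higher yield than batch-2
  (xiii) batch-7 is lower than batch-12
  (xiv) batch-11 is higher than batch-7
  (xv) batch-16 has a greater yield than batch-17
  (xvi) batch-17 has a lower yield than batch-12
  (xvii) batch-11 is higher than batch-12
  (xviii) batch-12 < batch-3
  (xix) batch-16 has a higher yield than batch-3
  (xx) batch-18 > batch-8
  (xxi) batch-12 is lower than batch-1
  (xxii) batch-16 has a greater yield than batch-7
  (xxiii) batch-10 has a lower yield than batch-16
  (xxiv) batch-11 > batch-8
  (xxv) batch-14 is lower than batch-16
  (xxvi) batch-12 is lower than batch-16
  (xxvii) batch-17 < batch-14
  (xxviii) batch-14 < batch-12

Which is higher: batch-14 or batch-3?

batch-3

Following the relations from batch-14: batch-14 < batch-12 < batch-1 < batch-5 < batch-8 < batch-11 < batch-18 < batch-3.
So batch-14 < batch-3; batch-3 is the higher of the two.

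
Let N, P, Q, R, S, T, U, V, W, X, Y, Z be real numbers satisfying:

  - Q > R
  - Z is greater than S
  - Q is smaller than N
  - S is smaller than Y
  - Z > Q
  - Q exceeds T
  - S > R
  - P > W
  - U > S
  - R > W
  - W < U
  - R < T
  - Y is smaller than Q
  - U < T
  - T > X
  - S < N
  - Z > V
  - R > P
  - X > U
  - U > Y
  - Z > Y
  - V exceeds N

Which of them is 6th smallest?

U

The consecutive relations fix a unique order: W < P < R < S < Y < U < X < T < Q < N < V < Z.
Counting 6 from the smallest end gives U.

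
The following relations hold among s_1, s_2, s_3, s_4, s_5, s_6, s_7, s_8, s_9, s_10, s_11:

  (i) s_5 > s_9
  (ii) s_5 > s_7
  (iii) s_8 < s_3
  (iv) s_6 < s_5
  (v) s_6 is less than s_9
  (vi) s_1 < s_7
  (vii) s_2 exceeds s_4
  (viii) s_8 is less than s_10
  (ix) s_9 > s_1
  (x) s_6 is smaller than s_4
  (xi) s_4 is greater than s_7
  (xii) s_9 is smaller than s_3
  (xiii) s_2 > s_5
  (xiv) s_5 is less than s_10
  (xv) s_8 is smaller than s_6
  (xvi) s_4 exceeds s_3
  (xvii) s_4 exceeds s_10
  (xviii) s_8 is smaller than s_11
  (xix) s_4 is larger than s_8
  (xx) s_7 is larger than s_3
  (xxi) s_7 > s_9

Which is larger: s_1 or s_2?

s_2

s_1 < s_9 and s_9 < s_3 give s_1 < s_3.
With s_3 < s_7: s_1 < s_9 < s_3 < s_7.
With s_7 < s_5: s_1 < s_9 < s_3 < s_7 < s_5.
Then s_5 < s_10 extends the chain to s_10.
Then s_10 < s_4 extends the chain to s_4.
With s_4 < s_2: s_1 < s_9 < s_3 < s_7 < s_5 < s_10 < s_4 < s_2.
So s_1 < s_2; s_2 is the larger of the two.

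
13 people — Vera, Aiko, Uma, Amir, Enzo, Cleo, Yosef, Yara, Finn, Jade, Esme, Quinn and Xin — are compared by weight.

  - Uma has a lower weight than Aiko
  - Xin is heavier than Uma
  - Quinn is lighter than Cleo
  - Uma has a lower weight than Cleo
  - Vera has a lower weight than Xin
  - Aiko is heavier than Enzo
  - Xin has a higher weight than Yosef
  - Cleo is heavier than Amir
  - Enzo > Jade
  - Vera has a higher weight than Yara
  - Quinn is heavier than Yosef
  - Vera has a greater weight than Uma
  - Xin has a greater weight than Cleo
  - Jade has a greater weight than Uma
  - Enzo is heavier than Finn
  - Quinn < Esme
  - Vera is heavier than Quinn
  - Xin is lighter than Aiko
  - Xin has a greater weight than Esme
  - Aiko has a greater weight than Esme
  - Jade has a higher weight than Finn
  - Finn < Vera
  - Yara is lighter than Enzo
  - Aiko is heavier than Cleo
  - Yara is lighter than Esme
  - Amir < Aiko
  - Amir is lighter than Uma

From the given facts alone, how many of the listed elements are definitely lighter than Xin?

From Xin the given relations immediately reach Yosef, Uma, Vera, Cleo, Esme.
From those, Finn, Yara, Amir, Quinn — 9 in total.
No other element is forced below Xin by the given relations, so the count is 9.

9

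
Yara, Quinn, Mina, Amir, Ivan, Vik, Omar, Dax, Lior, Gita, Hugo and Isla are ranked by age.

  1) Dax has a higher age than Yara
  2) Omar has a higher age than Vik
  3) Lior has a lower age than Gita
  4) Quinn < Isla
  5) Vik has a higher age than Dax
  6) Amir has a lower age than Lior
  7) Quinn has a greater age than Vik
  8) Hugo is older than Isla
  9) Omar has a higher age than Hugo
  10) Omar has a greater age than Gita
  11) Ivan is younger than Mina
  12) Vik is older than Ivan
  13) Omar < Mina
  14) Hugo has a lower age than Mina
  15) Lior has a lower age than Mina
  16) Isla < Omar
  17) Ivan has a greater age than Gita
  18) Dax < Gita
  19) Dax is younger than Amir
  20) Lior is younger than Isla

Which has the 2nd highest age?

Omar

Chaining the given pairs: Yara < Dax < Amir < Lior < Gita < Ivan < Vik < Quinn < Isla < Hugo < Omar < Mina.
The 2nd largest is Omar.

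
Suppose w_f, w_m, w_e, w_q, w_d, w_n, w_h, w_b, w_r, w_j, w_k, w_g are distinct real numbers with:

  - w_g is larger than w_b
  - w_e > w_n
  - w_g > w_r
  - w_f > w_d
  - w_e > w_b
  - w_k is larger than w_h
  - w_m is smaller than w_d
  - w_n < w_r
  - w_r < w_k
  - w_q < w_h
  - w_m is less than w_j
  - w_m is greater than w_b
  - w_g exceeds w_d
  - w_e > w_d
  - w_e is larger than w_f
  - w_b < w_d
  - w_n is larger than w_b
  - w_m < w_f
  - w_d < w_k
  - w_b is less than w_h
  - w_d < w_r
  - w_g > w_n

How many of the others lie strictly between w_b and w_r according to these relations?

The relations place w_b below w_r. An element lies strictly between them when it is forced above w_b and also forced below w_r.
Above w_b: {w_m, w_d, w_n, w_f, w_g, w_h, w_k, w_j, w_e}. Below w_r: {w_m, w_d, w_n}.
Intersection: {w_m, w_d, w_n} — 3.

3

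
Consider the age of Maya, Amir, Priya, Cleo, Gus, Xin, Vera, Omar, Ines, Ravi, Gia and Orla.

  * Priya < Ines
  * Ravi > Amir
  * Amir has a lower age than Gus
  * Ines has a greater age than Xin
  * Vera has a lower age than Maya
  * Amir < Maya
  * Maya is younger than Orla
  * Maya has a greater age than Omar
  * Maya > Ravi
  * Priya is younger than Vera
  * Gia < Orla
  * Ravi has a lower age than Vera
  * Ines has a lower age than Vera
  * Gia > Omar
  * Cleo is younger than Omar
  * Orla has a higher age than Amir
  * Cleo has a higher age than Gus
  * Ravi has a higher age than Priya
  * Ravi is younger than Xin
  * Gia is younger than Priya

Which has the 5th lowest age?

Chaining the given pairs: Amir < Gus < Cleo < Omar < Gia < Priya < Ravi < Xin < Ines < Vera < Maya < Orla.
Counting 5 from the smallest end gives Gia.

Gia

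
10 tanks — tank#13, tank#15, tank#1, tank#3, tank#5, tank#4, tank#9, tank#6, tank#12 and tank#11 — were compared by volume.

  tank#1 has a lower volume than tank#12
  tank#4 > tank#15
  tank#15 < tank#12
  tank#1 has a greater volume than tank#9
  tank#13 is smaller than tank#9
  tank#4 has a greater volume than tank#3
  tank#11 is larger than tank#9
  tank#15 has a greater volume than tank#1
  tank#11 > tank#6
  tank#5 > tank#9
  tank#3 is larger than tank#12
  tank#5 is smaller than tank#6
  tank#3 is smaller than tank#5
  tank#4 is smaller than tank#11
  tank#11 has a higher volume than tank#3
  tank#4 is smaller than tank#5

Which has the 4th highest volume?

The consecutive relations fix a unique order: tank#13 < tank#9 < tank#1 < tank#15 < tank#12 < tank#3 < tank#4 < tank#5 < tank#6 < tank#11.
Counting 4 from the largest end gives tank#4.

tank#4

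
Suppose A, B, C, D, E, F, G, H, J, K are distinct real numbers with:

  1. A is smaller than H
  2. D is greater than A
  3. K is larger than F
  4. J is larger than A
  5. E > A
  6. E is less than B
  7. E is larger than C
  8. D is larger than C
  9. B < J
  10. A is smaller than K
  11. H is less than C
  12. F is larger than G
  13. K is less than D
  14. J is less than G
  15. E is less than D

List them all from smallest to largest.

A < H < C < E < B < J < G < F < K < D

Nothing is placed below A, so it is least; from there A < H; H < C; C < E; E < B; B < J; J < G; G < F; F < K; K < D, each given directly.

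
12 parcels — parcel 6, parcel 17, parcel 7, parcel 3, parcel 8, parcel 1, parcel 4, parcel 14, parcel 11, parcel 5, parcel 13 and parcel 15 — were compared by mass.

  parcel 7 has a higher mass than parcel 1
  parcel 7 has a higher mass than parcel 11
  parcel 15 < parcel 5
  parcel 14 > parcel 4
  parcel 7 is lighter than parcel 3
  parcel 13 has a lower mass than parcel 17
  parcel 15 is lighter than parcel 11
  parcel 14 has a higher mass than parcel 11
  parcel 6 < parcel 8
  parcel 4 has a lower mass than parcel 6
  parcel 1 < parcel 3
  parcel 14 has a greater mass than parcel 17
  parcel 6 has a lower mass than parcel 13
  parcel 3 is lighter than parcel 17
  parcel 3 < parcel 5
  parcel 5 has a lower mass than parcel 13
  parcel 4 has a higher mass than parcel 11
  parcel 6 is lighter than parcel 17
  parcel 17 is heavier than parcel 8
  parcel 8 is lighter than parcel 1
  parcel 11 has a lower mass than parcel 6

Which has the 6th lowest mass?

Piecing the relations together gives one ordering: parcel 15 < parcel 11 < parcel 4 < parcel 6 < parcel 8 < parcel 1 < parcel 7 < parcel 3 < parcel 5 < parcel 13 < parcel 17 < parcel 14.
The 6th smallest is parcel 1.

parcel 1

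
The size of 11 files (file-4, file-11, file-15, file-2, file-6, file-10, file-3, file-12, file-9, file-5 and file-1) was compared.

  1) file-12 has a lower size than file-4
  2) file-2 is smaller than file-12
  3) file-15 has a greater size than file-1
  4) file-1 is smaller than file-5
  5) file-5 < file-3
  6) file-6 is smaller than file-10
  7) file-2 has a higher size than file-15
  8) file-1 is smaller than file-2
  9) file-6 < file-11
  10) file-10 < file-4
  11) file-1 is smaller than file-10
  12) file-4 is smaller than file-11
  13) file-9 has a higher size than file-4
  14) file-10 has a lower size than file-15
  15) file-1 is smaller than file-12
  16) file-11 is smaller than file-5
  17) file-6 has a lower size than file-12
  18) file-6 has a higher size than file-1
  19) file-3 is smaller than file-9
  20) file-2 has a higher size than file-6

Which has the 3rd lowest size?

file-10

Chaining the given pairs: file-1 < file-6 < file-10 < file-15 < file-2 < file-12 < file-4 < file-11 < file-5 < file-3 < file-9.
The 3rd smallest is file-10.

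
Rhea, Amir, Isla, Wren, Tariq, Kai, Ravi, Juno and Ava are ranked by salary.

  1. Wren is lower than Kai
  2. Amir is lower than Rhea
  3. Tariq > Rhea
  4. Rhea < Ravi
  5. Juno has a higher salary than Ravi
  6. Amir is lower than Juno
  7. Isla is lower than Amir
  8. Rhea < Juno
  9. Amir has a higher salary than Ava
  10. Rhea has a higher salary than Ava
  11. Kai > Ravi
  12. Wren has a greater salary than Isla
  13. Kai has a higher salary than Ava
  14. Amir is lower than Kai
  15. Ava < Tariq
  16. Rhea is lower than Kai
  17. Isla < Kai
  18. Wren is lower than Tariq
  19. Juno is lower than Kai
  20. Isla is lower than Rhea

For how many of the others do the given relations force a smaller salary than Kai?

7

From Kai the given relations immediately reach Ava, Isla, Amir, Rhea, Wren, Ravi, Juno.
Nothing else is reachable below Kai; 7 in all.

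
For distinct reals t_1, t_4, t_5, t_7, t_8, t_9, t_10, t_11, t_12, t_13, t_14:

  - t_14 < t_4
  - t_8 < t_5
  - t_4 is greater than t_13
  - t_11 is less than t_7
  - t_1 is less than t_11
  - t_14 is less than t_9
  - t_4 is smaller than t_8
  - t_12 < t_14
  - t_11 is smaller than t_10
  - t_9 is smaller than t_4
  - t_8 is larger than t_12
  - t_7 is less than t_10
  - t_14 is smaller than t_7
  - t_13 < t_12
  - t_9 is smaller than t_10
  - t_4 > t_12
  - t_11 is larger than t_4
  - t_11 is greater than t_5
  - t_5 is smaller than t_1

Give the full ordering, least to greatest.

t_13 < t_12 < t_14 < t_9 < t_4 < t_8 < t_5 < t_1 < t_11 < t_7 < t_10

The consecutive links are each given: t_13 < t_12; t_12 < t_14; t_14 < t_9; t_9 < t_4; t_4 < t_8; t_8 < t_5; t_5 < t_1; t_1 < t_11; t_11 < t_7; t_7 < t_10.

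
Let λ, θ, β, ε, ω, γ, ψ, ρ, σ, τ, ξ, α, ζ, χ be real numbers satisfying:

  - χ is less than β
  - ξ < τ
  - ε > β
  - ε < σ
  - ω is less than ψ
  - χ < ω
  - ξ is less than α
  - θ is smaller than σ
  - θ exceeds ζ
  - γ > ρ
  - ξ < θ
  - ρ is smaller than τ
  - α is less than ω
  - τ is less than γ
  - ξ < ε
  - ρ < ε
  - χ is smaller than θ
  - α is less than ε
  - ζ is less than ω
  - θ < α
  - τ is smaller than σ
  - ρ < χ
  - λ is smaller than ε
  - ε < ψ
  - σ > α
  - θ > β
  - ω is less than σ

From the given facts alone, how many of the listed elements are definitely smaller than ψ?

Directly below ψ: ε, ω.
One step further: ξ, ρ, χ, ζ, λ, β, α (9 so far).
One step further: θ (10 so far).
No other element is forced below ψ by the given relations, so the count is 10.

10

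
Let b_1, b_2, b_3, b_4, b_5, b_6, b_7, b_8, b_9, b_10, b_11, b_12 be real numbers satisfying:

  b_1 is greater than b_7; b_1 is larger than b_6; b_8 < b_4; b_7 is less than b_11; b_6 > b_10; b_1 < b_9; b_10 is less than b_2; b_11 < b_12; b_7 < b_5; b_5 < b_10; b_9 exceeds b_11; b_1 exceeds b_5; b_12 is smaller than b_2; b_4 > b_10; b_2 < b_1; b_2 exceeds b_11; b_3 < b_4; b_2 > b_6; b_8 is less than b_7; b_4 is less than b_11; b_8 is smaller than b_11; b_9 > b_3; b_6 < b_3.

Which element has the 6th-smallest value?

Piecing the relations together gives one ordering: b_8 < b_7 < b_5 < b_10 < b_6 < b_3 < b_4 < b_11 < b_12 < b_2 < b_1 < b_9.
The 6th smallest is b_3.

b_3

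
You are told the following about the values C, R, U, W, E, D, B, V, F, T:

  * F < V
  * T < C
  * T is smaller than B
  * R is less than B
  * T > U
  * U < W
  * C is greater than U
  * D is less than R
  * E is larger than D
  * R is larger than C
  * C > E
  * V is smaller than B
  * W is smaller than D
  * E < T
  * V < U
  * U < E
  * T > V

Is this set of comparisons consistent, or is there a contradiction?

The single ordering F < V < U < W < D < E < T < C < R < B satisfies every listed relation, so no contradiction arises.

consistent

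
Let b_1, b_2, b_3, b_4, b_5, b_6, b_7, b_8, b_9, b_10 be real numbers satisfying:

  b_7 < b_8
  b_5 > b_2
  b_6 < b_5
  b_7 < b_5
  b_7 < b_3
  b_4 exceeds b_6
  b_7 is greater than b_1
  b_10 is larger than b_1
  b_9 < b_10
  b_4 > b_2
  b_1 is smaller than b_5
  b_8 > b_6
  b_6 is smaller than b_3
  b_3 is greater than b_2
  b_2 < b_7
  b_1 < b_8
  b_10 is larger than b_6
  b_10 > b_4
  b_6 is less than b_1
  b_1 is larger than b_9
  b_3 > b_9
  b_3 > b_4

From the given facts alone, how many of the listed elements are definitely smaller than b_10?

5

The elements the relations force below b_10 are b_6, b_2, b_9, b_4, b_1 — no chain reaches any other.
That is 5.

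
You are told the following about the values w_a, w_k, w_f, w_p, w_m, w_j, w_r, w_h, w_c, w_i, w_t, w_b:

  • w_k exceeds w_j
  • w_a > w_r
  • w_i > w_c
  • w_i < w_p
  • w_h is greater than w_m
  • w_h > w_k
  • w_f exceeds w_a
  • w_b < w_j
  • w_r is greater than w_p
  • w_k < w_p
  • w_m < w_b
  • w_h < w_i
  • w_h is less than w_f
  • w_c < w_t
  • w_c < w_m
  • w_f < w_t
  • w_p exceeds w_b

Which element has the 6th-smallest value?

w_h

Piecing the relations together gives one ordering: w_c < w_m < w_b < w_j < w_k < w_h < w_i < w_p < w_r < w_a < w_f < w_t.
Counting 6 from the smallest end gives w_h.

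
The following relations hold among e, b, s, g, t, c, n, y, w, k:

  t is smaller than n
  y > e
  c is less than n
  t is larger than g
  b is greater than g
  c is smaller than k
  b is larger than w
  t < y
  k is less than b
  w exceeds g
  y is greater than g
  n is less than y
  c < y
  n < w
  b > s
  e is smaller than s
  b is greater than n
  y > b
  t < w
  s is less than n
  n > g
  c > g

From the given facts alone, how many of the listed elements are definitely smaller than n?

Directly below n: g, s, t, c.
One step further: e (5 so far).
No other element is forced below n by the given relations, so the count is 5.

5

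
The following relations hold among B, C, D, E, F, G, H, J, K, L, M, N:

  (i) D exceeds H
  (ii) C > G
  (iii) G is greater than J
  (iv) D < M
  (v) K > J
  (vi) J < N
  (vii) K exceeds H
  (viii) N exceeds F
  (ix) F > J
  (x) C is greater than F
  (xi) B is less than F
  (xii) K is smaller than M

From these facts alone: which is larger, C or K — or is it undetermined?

undetermined

Following every chain through K: above K we get M; below K we get J, H.
C is not reached, and no chain runs the other way from C to K.
So the given relations leave the order of K and C undetermined.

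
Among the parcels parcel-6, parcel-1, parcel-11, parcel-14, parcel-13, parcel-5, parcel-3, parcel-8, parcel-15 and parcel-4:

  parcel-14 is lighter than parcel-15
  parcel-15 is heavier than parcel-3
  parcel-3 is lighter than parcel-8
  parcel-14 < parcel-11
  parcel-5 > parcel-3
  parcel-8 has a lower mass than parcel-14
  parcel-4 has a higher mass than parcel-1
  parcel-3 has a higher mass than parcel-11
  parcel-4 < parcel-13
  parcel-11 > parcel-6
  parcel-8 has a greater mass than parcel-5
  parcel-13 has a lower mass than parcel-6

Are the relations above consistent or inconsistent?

inconsistent

Chaining the given relations yields parcel-11 < parcel-3 < parcel-5 < parcel-8 < parcel-14, so parcel-11 < parcel-14. But one relation states parcel-14 < parcel-11. These cannot both hold.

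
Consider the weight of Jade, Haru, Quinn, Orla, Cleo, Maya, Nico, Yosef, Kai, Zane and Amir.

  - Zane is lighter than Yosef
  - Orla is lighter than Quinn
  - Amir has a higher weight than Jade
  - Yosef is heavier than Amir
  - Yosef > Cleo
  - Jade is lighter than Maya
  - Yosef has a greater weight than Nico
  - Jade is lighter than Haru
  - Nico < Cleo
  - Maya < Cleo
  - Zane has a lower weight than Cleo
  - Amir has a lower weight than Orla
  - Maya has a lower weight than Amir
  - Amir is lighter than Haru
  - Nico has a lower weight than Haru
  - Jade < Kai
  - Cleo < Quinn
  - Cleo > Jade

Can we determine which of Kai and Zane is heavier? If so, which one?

undetermined

Following every chain through Zane: above Zane we get Cleo, Quinn, Yosef.
Kai is not reached, and no chain runs the other way from Kai to Zane.
So the given relations leave the order of Zane and Kai undetermined.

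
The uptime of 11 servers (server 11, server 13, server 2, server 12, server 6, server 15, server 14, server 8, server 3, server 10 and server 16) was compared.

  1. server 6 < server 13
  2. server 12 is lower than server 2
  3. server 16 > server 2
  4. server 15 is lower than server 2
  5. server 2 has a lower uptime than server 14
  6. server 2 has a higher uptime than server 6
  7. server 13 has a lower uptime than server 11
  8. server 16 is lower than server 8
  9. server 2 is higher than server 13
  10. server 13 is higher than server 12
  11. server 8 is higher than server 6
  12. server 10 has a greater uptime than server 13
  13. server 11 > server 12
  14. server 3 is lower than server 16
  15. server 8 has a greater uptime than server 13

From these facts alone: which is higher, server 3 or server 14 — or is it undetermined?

undetermined

Following every chain through server 3: above server 3 we get server 16, server 8.
server 14 is not reached, and no chain runs the other way from server 14 to server 3.
So the given relations leave the order of server 3 and server 14 undetermined.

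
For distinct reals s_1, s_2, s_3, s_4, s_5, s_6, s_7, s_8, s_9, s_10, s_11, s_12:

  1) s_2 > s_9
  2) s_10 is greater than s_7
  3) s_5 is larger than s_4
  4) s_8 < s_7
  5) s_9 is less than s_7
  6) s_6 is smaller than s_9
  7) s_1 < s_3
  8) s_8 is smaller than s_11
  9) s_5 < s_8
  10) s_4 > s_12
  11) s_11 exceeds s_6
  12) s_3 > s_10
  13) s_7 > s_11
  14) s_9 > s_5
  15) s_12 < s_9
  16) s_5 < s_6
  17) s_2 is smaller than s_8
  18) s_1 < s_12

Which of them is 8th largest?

Piecing the relations together gives one ordering: s_1 < s_12 < s_4 < s_5 < s_6 < s_9 < s_2 < s_8 < s_11 < s_7 < s_10 < s_3.
Counting 8 from the largest end gives s_6.

s_6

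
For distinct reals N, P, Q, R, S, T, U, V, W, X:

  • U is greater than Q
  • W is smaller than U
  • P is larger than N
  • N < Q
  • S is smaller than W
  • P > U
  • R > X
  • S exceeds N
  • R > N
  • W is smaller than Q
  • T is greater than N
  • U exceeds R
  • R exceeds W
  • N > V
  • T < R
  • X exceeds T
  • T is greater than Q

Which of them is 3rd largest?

Piecing the relations together gives one ordering: V < N < S < W < Q < T < X < R < U < P.
Counting 3 from the largest end gives R.

R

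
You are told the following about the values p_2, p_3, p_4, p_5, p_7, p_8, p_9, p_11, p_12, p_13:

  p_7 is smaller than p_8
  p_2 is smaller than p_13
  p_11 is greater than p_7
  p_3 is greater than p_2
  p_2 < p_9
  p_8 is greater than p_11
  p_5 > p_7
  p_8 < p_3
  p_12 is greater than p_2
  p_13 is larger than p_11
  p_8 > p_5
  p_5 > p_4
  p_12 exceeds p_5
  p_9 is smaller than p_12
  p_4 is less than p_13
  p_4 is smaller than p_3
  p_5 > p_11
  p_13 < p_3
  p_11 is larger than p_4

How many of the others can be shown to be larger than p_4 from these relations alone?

Directly above p_4: p_11, p_5, p_13, p_3.
One step further: p_8, p_12 (6 so far).
No other element is forced above p_4 by the given relations, so the count is 6.

6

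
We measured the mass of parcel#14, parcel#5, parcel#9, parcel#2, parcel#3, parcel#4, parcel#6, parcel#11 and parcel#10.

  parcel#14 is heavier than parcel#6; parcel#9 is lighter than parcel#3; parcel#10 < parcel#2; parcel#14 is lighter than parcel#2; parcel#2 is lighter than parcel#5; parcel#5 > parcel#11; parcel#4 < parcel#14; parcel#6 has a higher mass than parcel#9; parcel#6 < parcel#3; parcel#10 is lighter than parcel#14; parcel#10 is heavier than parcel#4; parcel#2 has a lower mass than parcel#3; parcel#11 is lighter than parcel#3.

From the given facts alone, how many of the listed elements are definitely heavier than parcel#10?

4

From parcel#10 the given relations immediately reach parcel#14, parcel#2.
From those, parcel#5, parcel#3 — 4 in total.
No other element is forced above parcel#10 by the given relations, so the count is 4.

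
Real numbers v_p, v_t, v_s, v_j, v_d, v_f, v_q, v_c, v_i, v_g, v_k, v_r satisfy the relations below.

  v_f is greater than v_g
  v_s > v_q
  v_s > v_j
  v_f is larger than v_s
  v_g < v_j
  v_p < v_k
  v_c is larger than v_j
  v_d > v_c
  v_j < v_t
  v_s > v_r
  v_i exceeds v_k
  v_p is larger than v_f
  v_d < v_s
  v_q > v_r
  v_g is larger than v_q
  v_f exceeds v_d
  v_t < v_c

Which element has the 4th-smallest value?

v_j

Chaining the given pairs: v_r < v_q < v_g < v_j < v_t < v_c < v_d < v_s < v_f < v_p < v_k < v_i.
The 4th smallest is v_j.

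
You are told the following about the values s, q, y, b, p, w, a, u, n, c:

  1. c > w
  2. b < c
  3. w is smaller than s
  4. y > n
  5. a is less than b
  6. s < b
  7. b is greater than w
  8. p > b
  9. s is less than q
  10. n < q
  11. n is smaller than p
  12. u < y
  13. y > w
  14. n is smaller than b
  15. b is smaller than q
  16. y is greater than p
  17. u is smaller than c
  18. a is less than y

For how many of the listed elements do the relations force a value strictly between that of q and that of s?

Chaining upward from s reaches: b, p, c, y.
Chaining downward from q reaches: a, w, n, b.
Strictly between s and q are those in both lists: b — 1 element.

1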